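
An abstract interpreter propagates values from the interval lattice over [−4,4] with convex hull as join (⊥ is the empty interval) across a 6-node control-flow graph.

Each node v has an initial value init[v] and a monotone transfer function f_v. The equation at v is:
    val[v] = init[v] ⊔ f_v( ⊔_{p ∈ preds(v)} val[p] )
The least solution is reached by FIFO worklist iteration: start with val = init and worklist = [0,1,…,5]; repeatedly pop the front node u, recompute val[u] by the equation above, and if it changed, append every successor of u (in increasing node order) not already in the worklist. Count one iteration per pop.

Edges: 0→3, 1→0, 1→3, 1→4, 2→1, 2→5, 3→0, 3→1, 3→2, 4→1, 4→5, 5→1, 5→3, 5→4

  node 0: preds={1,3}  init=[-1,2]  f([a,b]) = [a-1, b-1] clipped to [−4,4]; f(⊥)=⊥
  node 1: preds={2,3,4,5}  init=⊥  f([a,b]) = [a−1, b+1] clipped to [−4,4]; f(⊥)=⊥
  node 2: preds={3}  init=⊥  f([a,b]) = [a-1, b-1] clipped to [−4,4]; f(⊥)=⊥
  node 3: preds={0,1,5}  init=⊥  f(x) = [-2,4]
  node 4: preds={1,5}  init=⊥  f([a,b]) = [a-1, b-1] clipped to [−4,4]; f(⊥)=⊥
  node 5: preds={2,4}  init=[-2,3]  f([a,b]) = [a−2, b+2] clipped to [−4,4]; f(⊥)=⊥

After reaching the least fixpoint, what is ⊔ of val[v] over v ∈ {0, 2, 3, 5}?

[-4,4]

Trace (14 dequeues):
  [1] u=0 | in ⊥ | out [-1,2] | ==
  [2] u=1 | in [-2,3] | out [-3,4] | prev ⊥ | push {0}
  [3] u=2 | in ⊥ | out ⊥ | ==
  [4] u=3 | in [-3,4] | out [-2,4] | prev ⊥ | push {1,2}
  [5] u=4 | in [-3,4] | out [-4,3] | prev ⊥ | push {}
  [6] u=5 | in [-4,3] | out [-4,4] | prev [-2,3] | push {3,4}
  [7] u=0 | in [-3,4] | out [-4,3] | prev [-1,2] | push {}
  [8] u=1 | in [-4,4] | out [-4,4] | prev [-3,4] | push {0}
  [9] u=2 | in [-2,4] | out [-3,3] | prev ⊥ | push {1,5}
  [10] u=3 | in [-4,4] | out [-2,4] | ==
  [11] u=4 | in [-4,4] | out [-4,3] | ==
  [12] u=0 | in [-4,4] | out [-4,3] | ==
  [13] u=1 | in [-4,4] | out [-4,4] | ==
  [14] u=5 | in [-4,3] | out [-4,4] | ==

Converged values:
  [0] [-4,3]
  [1] [-4,4]
  [2] [-3,3]
  [3] [-2,4]
  [4] [-4,3]
  [5] [-4,4]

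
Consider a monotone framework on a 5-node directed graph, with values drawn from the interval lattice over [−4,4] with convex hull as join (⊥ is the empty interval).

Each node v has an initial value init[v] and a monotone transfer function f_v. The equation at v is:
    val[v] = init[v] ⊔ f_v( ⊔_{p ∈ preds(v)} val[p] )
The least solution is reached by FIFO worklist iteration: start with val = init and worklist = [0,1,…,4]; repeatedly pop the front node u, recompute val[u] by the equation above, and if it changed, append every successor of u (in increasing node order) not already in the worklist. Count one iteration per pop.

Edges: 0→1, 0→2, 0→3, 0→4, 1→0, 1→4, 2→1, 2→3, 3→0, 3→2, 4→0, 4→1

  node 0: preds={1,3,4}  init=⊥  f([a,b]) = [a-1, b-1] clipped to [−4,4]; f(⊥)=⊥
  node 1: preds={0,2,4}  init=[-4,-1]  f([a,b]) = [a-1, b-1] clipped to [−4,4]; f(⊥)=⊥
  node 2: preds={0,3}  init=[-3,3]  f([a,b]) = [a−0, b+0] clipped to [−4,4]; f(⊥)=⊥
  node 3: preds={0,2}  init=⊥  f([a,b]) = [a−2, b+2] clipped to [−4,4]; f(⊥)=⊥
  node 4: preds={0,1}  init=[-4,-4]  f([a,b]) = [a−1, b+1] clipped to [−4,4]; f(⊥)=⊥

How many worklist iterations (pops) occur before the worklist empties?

Trace (13 dequeues):
  [1] u=0 | in [-4,-1] | out [-4,-2] | prev ⊥ | push {}
  [2] u=1 | in [-4,3] | out [-4,2] | prev [-4,-1] | push {0}
  [3] u=2 | in [-4,-2] | out [-4,3] | prev [-3,3] | push {1}
  [4] u=3 | in [-4,3] | out [-4,4] | prev ⊥ | push {2}
  [5] u=4 | in [-4,2] | out [-4,3] | prev [-4,-4] | push {}
  [6] u=0 | in [-4,4] | out [-4,3] | prev [-4,-2] | push {3,4}
  [7] u=1 | in [-4,3] | out [-4,2] | ==
  [8] u=2 | in [-4,4] | out [-4,4] | prev [-4,3] | push {1}
  [9] u=3 | in [-4,4] | out [-4,4] | ==
  [10] u=4 | in [-4,3] | out [-4,4] | prev [-4,3] | push {0}
  [11] u=1 | in [-4,4] | out [-4,3] | prev [-4,2] | push {4}
  [12] u=0 | in [-4,4] | out [-4,3] | ==
  [13] u=4 | in [-4,3] | out [-4,4] | ==

Converged values:
  [0] [-4,3]
  [1] [-4,3]
  [2] [-4,4]
  [3] [-4,4]
  [4] [-4,4]

13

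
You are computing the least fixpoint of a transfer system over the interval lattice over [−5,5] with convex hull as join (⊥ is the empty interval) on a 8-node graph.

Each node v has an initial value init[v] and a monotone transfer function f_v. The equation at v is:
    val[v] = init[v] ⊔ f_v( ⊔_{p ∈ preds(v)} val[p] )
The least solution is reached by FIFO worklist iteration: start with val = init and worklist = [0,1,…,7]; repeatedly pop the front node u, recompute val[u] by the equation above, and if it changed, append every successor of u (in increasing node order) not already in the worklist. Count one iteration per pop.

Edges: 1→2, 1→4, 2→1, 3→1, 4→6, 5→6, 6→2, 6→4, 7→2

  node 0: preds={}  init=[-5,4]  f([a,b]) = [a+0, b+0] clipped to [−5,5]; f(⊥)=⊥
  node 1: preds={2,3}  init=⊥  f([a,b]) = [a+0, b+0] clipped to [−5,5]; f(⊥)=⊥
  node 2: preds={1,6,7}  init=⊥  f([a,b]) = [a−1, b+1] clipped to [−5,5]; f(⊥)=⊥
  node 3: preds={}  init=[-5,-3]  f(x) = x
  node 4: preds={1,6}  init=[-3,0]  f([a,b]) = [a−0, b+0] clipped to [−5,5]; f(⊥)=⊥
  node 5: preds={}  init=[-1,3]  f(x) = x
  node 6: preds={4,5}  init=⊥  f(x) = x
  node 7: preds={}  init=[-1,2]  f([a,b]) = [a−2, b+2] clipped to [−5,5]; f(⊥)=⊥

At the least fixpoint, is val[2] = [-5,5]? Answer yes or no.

Trace (22 dequeues):
  [1] u=0 | in ⊥ | out [-5,4] | ==
  [2] u=1 | in [-5,-3] | out [-5,-3] | prev ⊥ | push {}
  [3] u=2 | in [-5,2] | out [-5,3] | prev ⊥ | push {1}
  [4] u=3 | in ⊥ | out [-5,-3] | ==
  [5] u=4 | in [-5,-3] | out [-5,0] | prev [-3,0] | push {}
  [6] u=5 | in ⊥ | out [-1,3] | ==
  [7] u=6 | in [-5,3] | out [-5,3] | prev ⊥ | push {2,4}
  [8] u=7 | in ⊥ | out [-1,2] | ==
  [9] u=1 | in [-5,3] | out [-5,3] | prev [-5,-3] | push {}
  [10] u=2 | in [-5,3] | out [-5,4] | prev [-5,3] | push {1}
  [11] u=4 | in [-5,3] | out [-5,3] | prev [-5,0] | push {6}
  [12] u=1 | in [-5,4] | out [-5,4] | prev [-5,3] | push {2,4}
  [13] u=6 | in [-5,3] | out [-5,3] | ==
  [14] u=2 | in [-5,4] | out [-5,5] | prev [-5,4] | push {1}
  [15] u=4 | in [-5,4] | out [-5,4] | prev [-5,3] | push {6}
  [16] u=1 | in [-5,5] | out [-5,5] | prev [-5,4] | push {2,4}
  [17] u=6 | in [-5,4] | out [-5,4] | prev [-5,3] | push {}
  [18] u=2 | in [-5,5] | out [-5,5] | ==
  [19] u=4 | in [-5,5] | out [-5,5] | prev [-5,4] | push {6}
  [20] u=6 | in [-5,5] | out [-5,5] | prev [-5,4] | push {2,4}
  [21] u=2 | in [-5,5] | out [-5,5] | ==
  [22] u=4 | in [-5,5] | out [-5,5] | ==

Converged values:
  [0] [-5,4]
  [1] [-5,5]
  [2] [-5,5]
  [3] [-5,-3]
  [4] [-5,5]
  [5] [-1,3]
  [6] [-5,5]
  [7] [-1,2]

yes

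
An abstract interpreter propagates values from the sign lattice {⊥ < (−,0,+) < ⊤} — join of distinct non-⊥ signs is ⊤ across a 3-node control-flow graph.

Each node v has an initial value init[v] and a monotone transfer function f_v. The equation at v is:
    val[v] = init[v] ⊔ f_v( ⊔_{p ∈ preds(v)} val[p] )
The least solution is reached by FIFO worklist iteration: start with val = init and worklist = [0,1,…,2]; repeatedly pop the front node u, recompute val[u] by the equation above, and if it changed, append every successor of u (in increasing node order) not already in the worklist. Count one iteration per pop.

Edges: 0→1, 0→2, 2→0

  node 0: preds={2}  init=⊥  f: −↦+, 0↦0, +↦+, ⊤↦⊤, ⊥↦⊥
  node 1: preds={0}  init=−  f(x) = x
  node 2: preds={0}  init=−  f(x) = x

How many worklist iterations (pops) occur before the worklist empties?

6

Iteration log — 6 steps:
  step 1. node 0  ⊔preds=−  new=+  old=⊥  +wl: 
  step 2. node 1  ⊔preds=+  new=⊤  old=−  +wl: 
  step 3. node 2  ⊔preds=+  new=⊤  old=−  +wl: 0
  step 4. node 0  ⊔preds=⊤  new=⊤  old=+  +wl: 1,2
  step 5. node 1  ⊔preds=⊤  new=⊤  stable
  step 6. node 2  ⊔preds=⊤  new=⊤  stable

Least fixpoint reached:
  node 0: ⊤
  node 1: ⊤
  node 2: ⊤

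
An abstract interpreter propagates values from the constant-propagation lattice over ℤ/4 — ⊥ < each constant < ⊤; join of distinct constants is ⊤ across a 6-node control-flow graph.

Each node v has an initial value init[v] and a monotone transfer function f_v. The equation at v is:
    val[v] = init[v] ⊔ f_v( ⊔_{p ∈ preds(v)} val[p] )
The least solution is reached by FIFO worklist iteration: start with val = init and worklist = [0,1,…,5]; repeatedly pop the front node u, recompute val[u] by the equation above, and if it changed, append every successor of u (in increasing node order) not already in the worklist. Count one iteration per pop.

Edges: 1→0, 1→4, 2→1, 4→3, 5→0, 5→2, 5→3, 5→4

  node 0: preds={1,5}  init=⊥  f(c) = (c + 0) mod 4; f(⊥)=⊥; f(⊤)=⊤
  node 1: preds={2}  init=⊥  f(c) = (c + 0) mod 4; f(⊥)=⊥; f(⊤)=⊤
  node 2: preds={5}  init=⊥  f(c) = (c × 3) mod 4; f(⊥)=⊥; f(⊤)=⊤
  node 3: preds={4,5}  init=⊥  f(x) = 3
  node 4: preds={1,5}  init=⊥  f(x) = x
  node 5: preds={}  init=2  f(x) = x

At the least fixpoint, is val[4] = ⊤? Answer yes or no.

no

Worklist (10 pops):
  #1 pop 0: in=2 → 2 (was ⊥); enqueue []
  #2 pop 1: in=⊥ → ⊥ (no change)
  #3 pop 2: in=2 → 2 (was ⊥); enqueue [1]
  #4 pop 3: in=2 → 3 (was ⊥); enqueue []
  #5 pop 4: in=2 → 2 (was ⊥); enqueue [3]
  #6 pop 5: in=⊥ → 2 (no change)
  #7 pop 1: in=2 → 2 (was ⊥); enqueue [0,4]
  #8 pop 3: in=2 → 3 (no change)
  #9 pop 0: in=2 → 2 (no change)
  #10 pop 4: in=2 → 2 (no change)

Fixpoint:
  val[0] = 2
  val[1] = 2
  val[2] = 2
  val[3] = 3
  val[4] = 2
  val[5] = 2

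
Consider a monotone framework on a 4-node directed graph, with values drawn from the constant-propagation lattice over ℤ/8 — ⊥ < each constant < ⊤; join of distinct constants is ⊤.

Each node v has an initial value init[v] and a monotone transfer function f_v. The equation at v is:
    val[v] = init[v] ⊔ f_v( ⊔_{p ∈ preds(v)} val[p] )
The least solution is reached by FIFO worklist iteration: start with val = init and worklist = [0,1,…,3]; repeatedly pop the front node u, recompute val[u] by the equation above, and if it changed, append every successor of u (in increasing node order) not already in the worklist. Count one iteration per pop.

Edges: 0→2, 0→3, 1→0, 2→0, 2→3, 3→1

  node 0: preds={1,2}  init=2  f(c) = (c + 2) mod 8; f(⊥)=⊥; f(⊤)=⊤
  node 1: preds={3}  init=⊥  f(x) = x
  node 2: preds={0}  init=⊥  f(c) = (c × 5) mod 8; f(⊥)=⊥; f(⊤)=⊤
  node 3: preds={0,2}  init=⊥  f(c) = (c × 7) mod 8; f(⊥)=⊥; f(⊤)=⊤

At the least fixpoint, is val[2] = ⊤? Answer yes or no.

Iteration log — 11 steps:
  step 1. node 0  ⊔preds=⊥  new=2  stable
  step 2. node 1  ⊔preds=⊥  new=⊥  stable
  step 3. node 2  ⊔preds=2  new=2  old=⊥  +wl: 0
  step 4. node 3  ⊔preds=2  new=6  old=⊥  +wl: 1
  step 5. node 0  ⊔preds=2  new=⊤  old=2  +wl: 2,3
  step 6. node 1  ⊔preds=6  new=6  old=⊥  +wl: 0
  step 7. node 2  ⊔preds=⊤  new=⊤  old=2  +wl: 
  step 8. node 3  ⊔preds=⊤  new=⊤  old=6  +wl: 1
  step 9. node 0  ⊔preds=⊤  new=⊤  stable
  step 10. node 1  ⊔preds=⊤  new=⊤  old=6  +wl: 0
  step 11. node 0  ⊔preds=⊤  new=⊤  stable

Least fixpoint reached:
  node 0: ⊤
  node 1: ⊤
  node 2: ⊤
  node 3: ⊤

yes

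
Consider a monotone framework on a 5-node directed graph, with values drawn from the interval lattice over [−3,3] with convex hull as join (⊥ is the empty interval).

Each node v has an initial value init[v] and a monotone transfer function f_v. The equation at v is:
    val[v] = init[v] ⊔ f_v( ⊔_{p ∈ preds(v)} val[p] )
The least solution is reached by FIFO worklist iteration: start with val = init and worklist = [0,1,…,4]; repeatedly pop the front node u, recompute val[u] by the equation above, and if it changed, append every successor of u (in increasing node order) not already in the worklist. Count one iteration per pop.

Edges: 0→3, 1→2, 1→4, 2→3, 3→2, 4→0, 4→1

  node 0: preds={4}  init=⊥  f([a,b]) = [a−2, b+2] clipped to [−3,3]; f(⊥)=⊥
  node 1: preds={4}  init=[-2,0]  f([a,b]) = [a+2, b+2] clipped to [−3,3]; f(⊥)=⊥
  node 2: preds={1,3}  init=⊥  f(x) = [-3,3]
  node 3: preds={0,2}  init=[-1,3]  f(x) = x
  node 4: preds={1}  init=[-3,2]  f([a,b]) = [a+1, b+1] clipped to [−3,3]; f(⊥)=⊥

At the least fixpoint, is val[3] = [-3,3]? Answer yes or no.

Trace (8 dequeues):
  [1] u=0 | in [-3,2] | out [-3,3] | prev ⊥ | push {}
  [2] u=1 | in [-3,2] | out [-2,3] | prev [-2,0] | push {}
  [3] u=2 | in [-2,3] | out [-3,3] | prev ⊥ | push {}
  [4] u=3 | in [-3,3] | out [-3,3] | prev [-1,3] | push {2}
  [5] u=4 | in [-2,3] | out [-3,3] | prev [-3,2] | push {0,1}
  [6] u=2 | in [-3,3] | out [-3,3] | ==
  [7] u=0 | in [-3,3] | out [-3,3] | ==
  [8] u=1 | in [-3,3] | out [-2,3] | ==

Converged values:
  [0] [-3,3]
  [1] [-2,3]
  [2] [-3,3]
  [3] [-3,3]
  [4] [-3,3]

yes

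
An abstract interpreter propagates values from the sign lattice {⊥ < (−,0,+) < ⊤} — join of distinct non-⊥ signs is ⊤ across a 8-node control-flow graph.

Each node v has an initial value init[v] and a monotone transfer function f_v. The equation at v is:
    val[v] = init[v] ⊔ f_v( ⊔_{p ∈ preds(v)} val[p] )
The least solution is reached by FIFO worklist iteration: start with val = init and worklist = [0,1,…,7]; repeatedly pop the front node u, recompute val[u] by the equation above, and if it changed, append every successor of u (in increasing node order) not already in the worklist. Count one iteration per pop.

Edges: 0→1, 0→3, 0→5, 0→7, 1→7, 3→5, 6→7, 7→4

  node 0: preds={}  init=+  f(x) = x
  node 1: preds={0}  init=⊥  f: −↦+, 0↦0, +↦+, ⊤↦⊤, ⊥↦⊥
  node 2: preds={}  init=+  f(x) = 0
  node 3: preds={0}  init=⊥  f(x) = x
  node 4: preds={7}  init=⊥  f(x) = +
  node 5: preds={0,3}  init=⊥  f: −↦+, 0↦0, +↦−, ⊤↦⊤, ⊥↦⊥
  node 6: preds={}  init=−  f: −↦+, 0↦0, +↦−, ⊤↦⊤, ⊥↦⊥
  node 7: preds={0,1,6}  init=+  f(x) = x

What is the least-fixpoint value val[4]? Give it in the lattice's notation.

+

Iteration log — 9 steps:
  step 1. node 0  ⊔preds=⊥  new=+  stable
  step 2. node 1  ⊔preds=+  new=+  old=⊥  +wl: 
  step 3. node 2  ⊔preds=⊥  new=⊤  old=+  +wl: 
  step 4. node 3  ⊔preds=+  new=+  old=⊥  +wl: 
  step 5. node 4  ⊔preds=+  new=+  old=⊥  +wl: 
  step 6. node 5  ⊔preds=+  new=−  old=⊥  +wl: 
  step 7. node 6  ⊔preds=⊥  new=−  stable
  step 8. node 7  ⊔preds=⊤  new=⊤  old=+  +wl: 4
  step 9. node 4  ⊔preds=⊤  new=+  stable

Least fixpoint reached:
  node 0: +
  node 1: +
  node 2: ⊤
  node 3: +
  node 4: +
  node 5: −
  node 6: −
  node 7: ⊤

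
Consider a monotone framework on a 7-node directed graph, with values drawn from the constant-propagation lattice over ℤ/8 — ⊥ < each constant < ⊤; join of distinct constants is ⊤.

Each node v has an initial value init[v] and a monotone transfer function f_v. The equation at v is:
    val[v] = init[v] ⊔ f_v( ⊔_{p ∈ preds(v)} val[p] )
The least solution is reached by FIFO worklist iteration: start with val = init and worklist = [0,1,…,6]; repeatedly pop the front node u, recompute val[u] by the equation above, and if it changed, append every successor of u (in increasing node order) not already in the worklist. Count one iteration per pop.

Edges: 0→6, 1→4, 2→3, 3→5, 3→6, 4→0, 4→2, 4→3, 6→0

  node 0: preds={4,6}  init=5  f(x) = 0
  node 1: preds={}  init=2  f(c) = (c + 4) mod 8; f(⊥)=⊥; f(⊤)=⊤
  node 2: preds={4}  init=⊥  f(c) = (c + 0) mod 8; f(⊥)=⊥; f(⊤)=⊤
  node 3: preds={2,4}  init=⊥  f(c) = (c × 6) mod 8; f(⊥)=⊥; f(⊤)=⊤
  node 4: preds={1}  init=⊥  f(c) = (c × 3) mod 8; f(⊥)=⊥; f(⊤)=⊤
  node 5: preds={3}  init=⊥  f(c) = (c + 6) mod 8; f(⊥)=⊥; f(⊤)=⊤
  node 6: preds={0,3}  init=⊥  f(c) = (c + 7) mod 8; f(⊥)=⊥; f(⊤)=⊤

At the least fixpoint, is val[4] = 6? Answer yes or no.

Worklist (12 pops):
  #1 pop 0: in=⊥ → ⊤ (was 5); enqueue []
  #2 pop 1: in=⊥ → 2 (no change)
  #3 pop 2: in=⊥ → ⊥ (no change)
  #4 pop 3: in=⊥ → ⊥ (no change)
  #5 pop 4: in=2 → 6 (was ⊥); enqueue [0,2,3]
  #6 pop 5: in=⊥ → ⊥ (no change)
  #7 pop 6: in=⊤ → ⊤ (was ⊥); enqueue []
  #8 pop 0: in=⊤ → ⊤ (no change)
  #9 pop 2: in=6 → 6 (was ⊥); enqueue []
  #10 pop 3: in=6 → 4 (was ⊥); enqueue [5,6]
  #11 pop 5: in=4 → 2 (was ⊥); enqueue []
  #12 pop 6: in=⊤ → ⊤ (no change)

Fixpoint:
  val[0] = ⊤
  val[1] = 2
  val[2] = 6
  val[3] = 4
  val[4] = 6
  val[5] = 2
  val[6] = ⊤

yes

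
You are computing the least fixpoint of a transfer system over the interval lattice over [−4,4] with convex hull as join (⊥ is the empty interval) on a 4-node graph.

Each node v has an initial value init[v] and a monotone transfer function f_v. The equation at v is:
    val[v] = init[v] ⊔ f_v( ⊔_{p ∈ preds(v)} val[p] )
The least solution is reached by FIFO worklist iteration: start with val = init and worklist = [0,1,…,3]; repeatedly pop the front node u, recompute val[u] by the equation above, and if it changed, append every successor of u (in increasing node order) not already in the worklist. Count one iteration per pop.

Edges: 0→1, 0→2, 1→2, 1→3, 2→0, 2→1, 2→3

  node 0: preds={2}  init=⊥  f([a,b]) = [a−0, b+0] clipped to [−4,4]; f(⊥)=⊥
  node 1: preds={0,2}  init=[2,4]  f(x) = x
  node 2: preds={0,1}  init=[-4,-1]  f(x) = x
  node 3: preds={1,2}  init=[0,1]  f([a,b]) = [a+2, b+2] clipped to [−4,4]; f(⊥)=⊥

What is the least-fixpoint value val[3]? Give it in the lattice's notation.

Worklist (7 pops):
  #1 pop 0: in=[-4,-1] → [-4,-1] (was ⊥); enqueue []
  #2 pop 1: in=[-4,-1] → [-4,4] (was [2,4]); enqueue []
  #3 pop 2: in=[-4,4] → [-4,4] (was [-4,-1]); enqueue [0,1]
  #4 pop 3: in=[-4,4] → [-2,4] (was [0,1]); enqueue []
  #5 pop 0: in=[-4,4] → [-4,4] (was [-4,-1]); enqueue [2]
  #6 pop 1: in=[-4,4] → [-4,4] (no change)
  #7 pop 2: in=[-4,4] → [-4,4] (no change)

Fixpoint:
  val[0] = [-4,4]
  val[1] = [-4,4]
  val[2] = [-4,4]
  val[3] = [-2,4]

[-2,4]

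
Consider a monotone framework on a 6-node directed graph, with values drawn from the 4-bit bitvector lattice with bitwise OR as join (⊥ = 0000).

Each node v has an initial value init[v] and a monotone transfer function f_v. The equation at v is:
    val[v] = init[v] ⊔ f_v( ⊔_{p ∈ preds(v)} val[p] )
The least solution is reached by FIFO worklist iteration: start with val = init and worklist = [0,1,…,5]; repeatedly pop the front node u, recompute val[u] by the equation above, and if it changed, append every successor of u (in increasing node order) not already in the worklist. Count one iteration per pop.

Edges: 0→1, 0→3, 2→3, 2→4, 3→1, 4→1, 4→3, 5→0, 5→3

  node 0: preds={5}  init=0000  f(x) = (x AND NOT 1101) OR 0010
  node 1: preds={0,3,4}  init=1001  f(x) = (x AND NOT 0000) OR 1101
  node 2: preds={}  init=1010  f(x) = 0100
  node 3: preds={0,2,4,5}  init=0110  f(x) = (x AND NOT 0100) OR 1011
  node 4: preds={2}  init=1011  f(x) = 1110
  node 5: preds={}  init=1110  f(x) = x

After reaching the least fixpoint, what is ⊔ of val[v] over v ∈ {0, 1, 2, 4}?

1111

Iteration log — 8 steps:
  step 1. node 0  ⊔preds=1110  new=0010  old=0000  +wl: 
  step 2. node 1  ⊔preds=1111  new=1111  old=1001  +wl: 
  step 3. node 2  ⊔preds=0000  new=1110  old=1010  +wl: 
  step 4. node 3  ⊔preds=1111  new=1111  old=0110  +wl: 1
  step 5. node 4  ⊔preds=1110  new=1111  old=1011  +wl: 3
  step 6. node 5  ⊔preds=0000  new=1110  stable
  step 7. node 1  ⊔preds=1111  new=1111  stable
  step 8. node 3  ⊔preds=1111  new=1111  stable

Least fixpoint reached:
  node 0: 0010
  node 1: 1111
  node 2: 1110
  node 3: 1111
  node 4: 1111
  node 5: 1110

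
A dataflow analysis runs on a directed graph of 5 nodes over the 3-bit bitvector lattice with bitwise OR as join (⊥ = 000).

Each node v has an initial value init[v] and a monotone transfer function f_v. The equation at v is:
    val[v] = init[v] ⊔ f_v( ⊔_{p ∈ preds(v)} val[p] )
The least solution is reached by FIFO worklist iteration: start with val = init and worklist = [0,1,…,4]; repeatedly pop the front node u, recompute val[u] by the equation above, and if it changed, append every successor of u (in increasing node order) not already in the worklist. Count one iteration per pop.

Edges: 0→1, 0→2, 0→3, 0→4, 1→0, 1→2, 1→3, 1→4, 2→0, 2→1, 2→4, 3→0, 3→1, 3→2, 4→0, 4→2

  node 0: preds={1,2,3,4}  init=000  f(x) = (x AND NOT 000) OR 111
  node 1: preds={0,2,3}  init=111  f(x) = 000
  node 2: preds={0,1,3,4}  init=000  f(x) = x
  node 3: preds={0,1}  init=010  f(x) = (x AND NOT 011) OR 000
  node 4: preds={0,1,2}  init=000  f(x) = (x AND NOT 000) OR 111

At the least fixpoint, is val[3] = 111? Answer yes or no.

no

Worklist (8 pops):
  #1 pop 0: in=111 → 111 (was 000); enqueue []
  #2 pop 1: in=111 → 111 (no change)
  #3 pop 2: in=111 → 111 (was 000); enqueue [0,1]
  #4 pop 3: in=111 → 110 (was 010); enqueue [2]
  #5 pop 4: in=111 → 111 (was 000); enqueue []
  #6 pop 0: in=111 → 111 (no change)
  #7 pop 1: in=111 → 111 (no change)
  #8 pop 2: in=111 → 111 (no change)

Fixpoint:
  val[0] = 111
  val[1] = 111
  val[2] = 111
  val[3] = 110
  val[4] = 111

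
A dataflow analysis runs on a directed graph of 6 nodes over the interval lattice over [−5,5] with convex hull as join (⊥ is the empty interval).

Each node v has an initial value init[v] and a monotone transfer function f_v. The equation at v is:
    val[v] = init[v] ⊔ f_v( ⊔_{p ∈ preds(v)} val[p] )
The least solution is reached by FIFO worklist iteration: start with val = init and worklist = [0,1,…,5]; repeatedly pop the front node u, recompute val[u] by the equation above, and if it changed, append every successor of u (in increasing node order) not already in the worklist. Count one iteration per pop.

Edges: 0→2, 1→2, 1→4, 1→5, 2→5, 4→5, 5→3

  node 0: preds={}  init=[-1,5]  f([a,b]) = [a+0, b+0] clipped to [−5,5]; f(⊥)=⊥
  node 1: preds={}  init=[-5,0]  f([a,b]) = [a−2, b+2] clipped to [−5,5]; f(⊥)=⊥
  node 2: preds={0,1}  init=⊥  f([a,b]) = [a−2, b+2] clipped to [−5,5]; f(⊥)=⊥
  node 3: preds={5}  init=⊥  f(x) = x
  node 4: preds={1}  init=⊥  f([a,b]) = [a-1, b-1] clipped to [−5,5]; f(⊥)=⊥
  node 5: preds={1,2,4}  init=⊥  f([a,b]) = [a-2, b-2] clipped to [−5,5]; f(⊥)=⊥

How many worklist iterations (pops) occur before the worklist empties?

7

Worklist (7 pops):
  #1 pop 0: in=⊥ → [-1,5] (no change)
  #2 pop 1: in=⊥ → [-5,0] (no change)
  #3 pop 2: in=[-5,5] → [-5,5] (was ⊥); enqueue []
  #4 pop 3: in=⊥ → ⊥ (no change)
  #5 pop 4: in=[-5,0] → [-5,-1] (was ⊥); enqueue []
  #6 pop 5: in=[-5,5] → [-5,3] (was ⊥); enqueue [3]
  #7 pop 3: in=[-5,3] → [-5,3] (was ⊥); enqueue []

Fixpoint:
  val[0] = [-1,5]
  val[1] = [-5,0]
  val[2] = [-5,5]
  val[3] = [-5,3]
  val[4] = [-5,-1]
  val[5] = [-5,3]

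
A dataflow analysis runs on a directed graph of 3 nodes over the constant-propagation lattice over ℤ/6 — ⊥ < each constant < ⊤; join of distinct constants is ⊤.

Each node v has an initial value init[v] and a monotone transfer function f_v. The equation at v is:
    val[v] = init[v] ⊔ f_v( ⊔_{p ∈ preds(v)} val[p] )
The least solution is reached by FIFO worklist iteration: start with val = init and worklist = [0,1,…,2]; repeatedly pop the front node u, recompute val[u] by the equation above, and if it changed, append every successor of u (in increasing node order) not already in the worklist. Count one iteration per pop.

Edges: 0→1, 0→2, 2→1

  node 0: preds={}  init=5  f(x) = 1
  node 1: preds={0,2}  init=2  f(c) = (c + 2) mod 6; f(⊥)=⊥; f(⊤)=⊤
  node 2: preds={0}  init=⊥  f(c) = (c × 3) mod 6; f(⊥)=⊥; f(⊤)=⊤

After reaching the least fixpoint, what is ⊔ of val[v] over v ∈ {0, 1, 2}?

⊤

Trace (4 dequeues):
  [1] u=0 | in ⊥ | out ⊤ | prev 5 | push {}
  [2] u=1 | in ⊤ | out ⊤ | prev 2 | push {}
  [3] u=2 | in ⊤ | out ⊤ | prev ⊥ | push {1}
  [4] u=1 | in ⊤ | out ⊤ | ==

Converged values:
  [0] ⊤
  [1] ⊤
  [2] ⊤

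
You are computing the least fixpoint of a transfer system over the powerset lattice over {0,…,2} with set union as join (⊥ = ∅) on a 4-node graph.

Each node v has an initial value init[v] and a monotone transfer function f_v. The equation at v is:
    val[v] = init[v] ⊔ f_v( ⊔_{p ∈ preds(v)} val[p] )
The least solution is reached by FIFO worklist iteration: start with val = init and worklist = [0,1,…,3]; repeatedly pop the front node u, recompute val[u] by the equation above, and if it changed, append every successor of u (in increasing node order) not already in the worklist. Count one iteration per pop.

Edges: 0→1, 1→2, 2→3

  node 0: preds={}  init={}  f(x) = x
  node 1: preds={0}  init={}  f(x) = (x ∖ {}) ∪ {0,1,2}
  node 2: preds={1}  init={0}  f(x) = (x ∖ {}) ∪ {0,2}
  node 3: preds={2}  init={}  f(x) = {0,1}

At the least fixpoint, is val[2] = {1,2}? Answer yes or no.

no

Worklist (4 pops):
  #1 pop 0: in={} → {} (no change)
  #2 pop 1: in={} → {0,1,2} (was {}); enqueue []
  #3 pop 2: in={0,1,2} → {0,1,2} (was {0}); enqueue []
  #4 pop 3: in={0,1,2} → {0,1} (was {}); enqueue []

Fixpoint:
  val[0] = {}
  val[1] = {0,1,2}
  val[2] = {0,1,2}
  val[3] = {0,1}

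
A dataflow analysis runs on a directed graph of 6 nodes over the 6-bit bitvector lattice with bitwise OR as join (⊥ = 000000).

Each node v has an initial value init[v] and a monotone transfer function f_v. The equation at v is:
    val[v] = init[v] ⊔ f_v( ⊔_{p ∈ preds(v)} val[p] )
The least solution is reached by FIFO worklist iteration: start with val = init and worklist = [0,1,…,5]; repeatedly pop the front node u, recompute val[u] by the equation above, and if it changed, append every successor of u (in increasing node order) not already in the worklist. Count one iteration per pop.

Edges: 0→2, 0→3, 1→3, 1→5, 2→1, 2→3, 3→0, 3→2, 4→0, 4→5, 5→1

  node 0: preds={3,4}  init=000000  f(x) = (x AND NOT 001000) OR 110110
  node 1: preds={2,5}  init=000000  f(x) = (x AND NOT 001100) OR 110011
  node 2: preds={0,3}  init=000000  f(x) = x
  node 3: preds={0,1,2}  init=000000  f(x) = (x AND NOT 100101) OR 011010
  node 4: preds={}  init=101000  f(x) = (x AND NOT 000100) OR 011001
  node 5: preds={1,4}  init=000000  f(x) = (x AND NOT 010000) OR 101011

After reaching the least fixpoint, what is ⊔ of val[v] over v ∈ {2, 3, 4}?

Iteration log — 11 steps:
  step 1. node 0  ⊔preds=101000  new=110110  old=000000  +wl: 
  step 2. node 1  ⊔preds=000000  new=110011  old=000000  +wl: 
  step 3. node 2  ⊔preds=110110  new=110110  old=000000  +wl: 1
  step 4. node 3  ⊔preds=110111  new=011010  old=000000  +wl: 0,2
  step 5. node 4  ⊔preds=000000  new=111001  old=101000  +wl: 
  step 6. node 5  ⊔preds=111011  new=101011  old=000000  +wl: 
  step 7. node 1  ⊔preds=111111  new=110011  stable
  step 8. node 0  ⊔preds=111011  new=110111  old=110110  +wl: 3
  step 9. node 2  ⊔preds=111111  new=111111  old=110110  +wl: 1
  step 10. node 3  ⊔preds=111111  new=011010  stable
  step 11. node 1  ⊔preds=111111  new=110011  stable

Least fixpoint reached:
  node 0: 110111
  node 1: 110011
  node 2: 111111
  node 3: 011010
  node 4: 111001
  node 5: 101011

111111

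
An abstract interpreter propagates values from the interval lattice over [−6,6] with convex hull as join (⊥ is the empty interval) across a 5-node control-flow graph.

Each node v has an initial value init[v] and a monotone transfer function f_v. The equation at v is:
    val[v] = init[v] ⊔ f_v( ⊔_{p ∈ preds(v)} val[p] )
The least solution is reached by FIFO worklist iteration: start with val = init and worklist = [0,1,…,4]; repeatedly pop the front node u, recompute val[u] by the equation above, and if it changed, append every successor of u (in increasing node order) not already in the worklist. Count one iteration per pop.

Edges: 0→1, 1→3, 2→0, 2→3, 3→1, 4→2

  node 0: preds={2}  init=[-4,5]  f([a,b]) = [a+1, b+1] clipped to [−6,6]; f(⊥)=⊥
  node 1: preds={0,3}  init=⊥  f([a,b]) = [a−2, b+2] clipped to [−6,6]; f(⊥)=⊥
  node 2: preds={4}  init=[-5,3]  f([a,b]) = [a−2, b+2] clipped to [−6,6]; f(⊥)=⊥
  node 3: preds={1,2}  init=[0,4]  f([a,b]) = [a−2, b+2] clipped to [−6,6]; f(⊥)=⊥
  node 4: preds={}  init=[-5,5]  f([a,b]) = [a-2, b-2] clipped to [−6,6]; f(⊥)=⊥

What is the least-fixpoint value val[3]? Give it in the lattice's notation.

Trace (7 dequeues):
  [1] u=0 | in [-5,3] | out [-4,5] | ==
  [2] u=1 | in [-4,5] | out [-6,6] | prev ⊥ | push {}
  [3] u=2 | in [-5,5] | out [-6,6] | prev [-5,3] | push {0}
  [4] u=3 | in [-6,6] | out [-6,6] | prev [0,4] | push {1}
  [5] u=4 | in ⊥ | out [-5,5] | ==
  [6] u=0 | in [-6,6] | out [-5,6] | prev [-4,5] | push {}
  [7] u=1 | in [-6,6] | out [-6,6] | ==

Converged values:
  [0] [-5,6]
  [1] [-6,6]
  [2] [-6,6]
  [3] [-6,6]
  [4] [-5,5]

[-6,6]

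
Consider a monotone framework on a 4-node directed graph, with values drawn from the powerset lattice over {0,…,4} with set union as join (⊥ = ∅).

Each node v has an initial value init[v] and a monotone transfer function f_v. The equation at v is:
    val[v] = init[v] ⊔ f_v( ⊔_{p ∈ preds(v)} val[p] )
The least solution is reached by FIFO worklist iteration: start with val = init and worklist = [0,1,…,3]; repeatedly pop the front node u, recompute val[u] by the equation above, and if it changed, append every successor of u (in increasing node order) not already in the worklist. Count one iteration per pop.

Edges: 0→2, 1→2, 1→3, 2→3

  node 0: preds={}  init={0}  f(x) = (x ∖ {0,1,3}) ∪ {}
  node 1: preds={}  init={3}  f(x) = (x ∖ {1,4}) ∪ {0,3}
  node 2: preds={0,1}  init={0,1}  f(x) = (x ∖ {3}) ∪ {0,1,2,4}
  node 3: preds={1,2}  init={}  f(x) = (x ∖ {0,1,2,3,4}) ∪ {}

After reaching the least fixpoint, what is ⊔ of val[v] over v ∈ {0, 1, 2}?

{0,1,2,3,4}

Trace (4 dequeues):
  [1] u=0 | in {} | out {0} | ==
  [2] u=1 | in {} | out {0,3} | prev {3} | push {}
  [3] u=2 | in {0,3} | out {0,1,2,4} | prev {0,1} | push {}
  [4] u=3 | in {0,1,2,3,4} | out {} | ==

Converged values:
  [0] {0}
  [1] {0,3}
  [2] {0,1,2,4}
  [3] {}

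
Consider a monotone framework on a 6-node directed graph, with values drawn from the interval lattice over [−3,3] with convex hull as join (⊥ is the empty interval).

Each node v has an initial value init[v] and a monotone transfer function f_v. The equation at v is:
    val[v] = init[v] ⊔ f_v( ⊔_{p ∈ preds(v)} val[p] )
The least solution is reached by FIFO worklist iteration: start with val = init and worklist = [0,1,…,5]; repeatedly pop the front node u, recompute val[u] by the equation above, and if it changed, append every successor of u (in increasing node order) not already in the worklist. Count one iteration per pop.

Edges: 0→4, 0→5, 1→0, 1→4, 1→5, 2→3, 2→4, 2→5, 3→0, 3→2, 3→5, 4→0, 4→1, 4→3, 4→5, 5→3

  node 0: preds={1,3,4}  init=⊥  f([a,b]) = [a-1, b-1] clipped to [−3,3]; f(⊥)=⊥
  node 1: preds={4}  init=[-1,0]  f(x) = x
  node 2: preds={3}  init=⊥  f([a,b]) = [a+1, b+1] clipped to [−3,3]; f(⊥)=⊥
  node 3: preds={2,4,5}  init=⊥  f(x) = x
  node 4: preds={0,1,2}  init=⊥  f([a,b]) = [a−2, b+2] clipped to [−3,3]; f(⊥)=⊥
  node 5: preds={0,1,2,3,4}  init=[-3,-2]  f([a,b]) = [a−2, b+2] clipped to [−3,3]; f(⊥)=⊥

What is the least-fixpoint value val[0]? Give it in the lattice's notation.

Iteration log — 19 steps:
  step 1. node 0  ⊔preds=[-1,0]  new=[-2,-1]  old=⊥  +wl: 
  step 2. node 1  ⊔preds=⊥  new=[-1,0]  stable
  step 3. node 2  ⊔preds=⊥  new=⊥  stable
  step 4. node 3  ⊔preds=[-3,-2]  new=[-3,-2]  old=⊥  +wl: 0,2
  step 5. node 4  ⊔preds=[-2,0]  new=[-3,2]  old=⊥  +wl: 1,3
  step 6. node 5  ⊔preds=[-3,2]  new=[-3,3]  old=[-3,-2]  +wl: 
  step 7. node 0  ⊔preds=[-3,2]  new=[-3,1]  old=[-2,-1]  +wl: 4,5
  step 8. node 2  ⊔preds=[-3,-2]  new=[-2,-1]  old=⊥  +wl: 
  step 9. node 1  ⊔preds=[-3,2]  new=[-3,2]  old=[-1,0]  +wl: 0
  step 10. node 3  ⊔preds=[-3,3]  new=[-3,3]  old=[-3,-2]  +wl: 2
  step 11. node 4  ⊔preds=[-3,2]  new=[-3,3]  old=[-3,2]  +wl: 1,3
  step 12. node 5  ⊔preds=[-3,3]  new=[-3,3]  stable
  step 13. node 0  ⊔preds=[-3,3]  new=[-3,2]  old=[-3,1]  +wl: 4,5
  step 14. node 2  ⊔preds=[-3,3]  new=[-2,3]  old=[-2,-1]  +wl: 
  step 15. node 1  ⊔preds=[-3,3]  new=[-3,3]  old=[-3,2]  +wl: 0
  step 16. node 3  ⊔preds=[-3,3]  new=[-3,3]  stable
  step 17. node 4  ⊔preds=[-3,3]  new=[-3,3]  stable
  step 18. node 5  ⊔preds=[-3,3]  new=[-3,3]  stable
  step 19. node 0  ⊔preds=[-3,3]  new=[-3,2]  stable

Least fixpoint reached:
  node 0: [-3,2]
  node 1: [-3,3]
  node 2: [-2,3]
  node 3: [-3,3]
  node 4: [-3,3]
  node 5: [-3,3]

[-3,2]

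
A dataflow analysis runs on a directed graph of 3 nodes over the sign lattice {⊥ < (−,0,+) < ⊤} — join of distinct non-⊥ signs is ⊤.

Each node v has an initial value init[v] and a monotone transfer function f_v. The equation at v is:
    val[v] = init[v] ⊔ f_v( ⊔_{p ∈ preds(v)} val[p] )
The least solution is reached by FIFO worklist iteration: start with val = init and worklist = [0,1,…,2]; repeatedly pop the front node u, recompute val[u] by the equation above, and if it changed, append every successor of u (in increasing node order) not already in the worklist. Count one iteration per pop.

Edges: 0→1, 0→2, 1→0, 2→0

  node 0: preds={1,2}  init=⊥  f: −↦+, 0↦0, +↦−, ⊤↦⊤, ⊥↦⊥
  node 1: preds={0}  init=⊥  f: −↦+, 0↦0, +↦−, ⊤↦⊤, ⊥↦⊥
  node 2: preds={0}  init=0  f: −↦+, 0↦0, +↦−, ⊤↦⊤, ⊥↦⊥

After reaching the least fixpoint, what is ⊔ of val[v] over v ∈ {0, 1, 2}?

Trace (4 dequeues):
  [1] u=0 | in 0 | out 0 | prev ⊥ | push {}
  [2] u=1 | in 0 | out 0 | prev ⊥ | push {0}
  [3] u=2 | in 0 | out 0 | ==
  [4] u=0 | in 0 | out 0 | ==

Converged values:
  [0] 0
  [1] 0
  [2] 0

0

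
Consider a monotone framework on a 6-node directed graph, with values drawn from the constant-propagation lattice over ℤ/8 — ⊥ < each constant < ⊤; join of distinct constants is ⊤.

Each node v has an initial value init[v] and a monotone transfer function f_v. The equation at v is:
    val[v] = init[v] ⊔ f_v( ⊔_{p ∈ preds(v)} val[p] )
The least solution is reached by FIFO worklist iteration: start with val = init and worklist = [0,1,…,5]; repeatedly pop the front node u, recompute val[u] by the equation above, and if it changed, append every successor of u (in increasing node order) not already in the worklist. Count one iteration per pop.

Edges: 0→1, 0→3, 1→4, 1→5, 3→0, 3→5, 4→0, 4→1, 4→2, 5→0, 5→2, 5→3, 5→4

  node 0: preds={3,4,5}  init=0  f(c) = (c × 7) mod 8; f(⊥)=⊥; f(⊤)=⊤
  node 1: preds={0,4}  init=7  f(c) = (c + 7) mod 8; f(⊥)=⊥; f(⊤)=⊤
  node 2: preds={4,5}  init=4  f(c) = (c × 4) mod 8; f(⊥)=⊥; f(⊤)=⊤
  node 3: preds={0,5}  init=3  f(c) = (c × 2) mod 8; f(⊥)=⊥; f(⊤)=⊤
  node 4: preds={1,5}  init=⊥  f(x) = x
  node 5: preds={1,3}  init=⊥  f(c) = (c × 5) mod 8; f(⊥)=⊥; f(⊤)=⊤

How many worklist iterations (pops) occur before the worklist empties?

Iteration log — 11 steps:
  step 1. node 0  ⊔preds=3  new=⊤  old=0  +wl: 
  step 2. node 1  ⊔preds=⊤  new=⊤  old=7  +wl: 
  step 3. node 2  ⊔preds=⊥  new=4  stable
  step 4. node 3  ⊔preds=⊤  new=⊤  old=3  +wl: 0
  step 5. node 4  ⊔preds=⊤  new=⊤  old=⊥  +wl: 1,2
  step 6. node 5  ⊔preds=⊤  new=⊤  old=⊥  +wl: 3,4
  step 7. node 0  ⊔preds=⊤  new=⊤  stable
  step 8. node 1  ⊔preds=⊤  new=⊤  stable
  step 9. node 2  ⊔preds=⊤  new=⊤  old=4  +wl: 
  step 10. node 3  ⊔preds=⊤  new=⊤  stable
  step 11. node 4  ⊔preds=⊤  new=⊤  stable

Least fixpoint reached:
  node 0: ⊤
  node 1: ⊤
  node 2: ⊤
  node 3: ⊤
  node 4: ⊤
  node 5: ⊤

11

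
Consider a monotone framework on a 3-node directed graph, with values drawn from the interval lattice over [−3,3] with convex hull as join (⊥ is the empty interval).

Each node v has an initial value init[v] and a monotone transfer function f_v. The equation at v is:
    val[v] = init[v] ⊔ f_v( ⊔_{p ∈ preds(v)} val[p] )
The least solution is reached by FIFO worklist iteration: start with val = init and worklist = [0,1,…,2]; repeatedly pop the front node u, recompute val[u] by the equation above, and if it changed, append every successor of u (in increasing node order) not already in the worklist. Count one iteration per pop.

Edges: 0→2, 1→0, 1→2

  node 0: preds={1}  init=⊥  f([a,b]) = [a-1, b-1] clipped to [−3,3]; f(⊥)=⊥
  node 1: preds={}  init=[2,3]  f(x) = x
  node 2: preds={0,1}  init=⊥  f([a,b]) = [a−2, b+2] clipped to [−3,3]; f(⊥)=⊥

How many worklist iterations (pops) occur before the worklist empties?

Worklist (3 pops):
  #1 pop 0: in=[2,3] → [1,2] (was ⊥); enqueue []
  #2 pop 1: in=⊥ → [2,3] (no change)
  #3 pop 2: in=[1,3] → [-1,3] (was ⊥); enqueue []

Fixpoint:
  val[0] = [1,2]
  val[1] = [2,3]
  val[2] = [-1,3]

3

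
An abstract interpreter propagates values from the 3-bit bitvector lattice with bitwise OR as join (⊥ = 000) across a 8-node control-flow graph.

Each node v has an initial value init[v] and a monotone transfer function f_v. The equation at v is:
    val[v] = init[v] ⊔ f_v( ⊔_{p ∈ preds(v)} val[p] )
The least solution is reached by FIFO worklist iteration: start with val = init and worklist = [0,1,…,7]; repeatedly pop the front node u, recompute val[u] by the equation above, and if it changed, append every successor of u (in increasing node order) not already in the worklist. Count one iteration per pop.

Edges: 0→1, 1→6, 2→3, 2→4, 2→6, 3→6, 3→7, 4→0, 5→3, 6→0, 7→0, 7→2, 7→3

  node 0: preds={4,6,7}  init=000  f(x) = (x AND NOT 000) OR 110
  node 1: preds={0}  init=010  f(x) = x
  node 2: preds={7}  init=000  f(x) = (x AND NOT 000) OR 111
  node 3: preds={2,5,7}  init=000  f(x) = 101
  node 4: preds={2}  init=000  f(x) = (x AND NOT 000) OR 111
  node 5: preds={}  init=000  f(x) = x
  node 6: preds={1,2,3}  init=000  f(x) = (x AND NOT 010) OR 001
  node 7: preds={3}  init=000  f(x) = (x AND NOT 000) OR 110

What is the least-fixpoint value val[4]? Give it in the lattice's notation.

111

Iteration log — 13 steps:
  step 1. node 0  ⊔preds=000  new=110  old=000  +wl: 
  step 2. node 1  ⊔preds=110  new=110  old=010  +wl: 
  step 3. node 2  ⊔preds=000  new=111  old=000  +wl: 
  step 4. node 3  ⊔preds=111  new=101  old=000  +wl: 
  step 5. node 4  ⊔preds=111  new=111  old=000  +wl: 0
  step 6. node 5  ⊔preds=000  new=000  stable
  step 7. node 6  ⊔preds=111  new=101  old=000  +wl: 
  step 8. node 7  ⊔preds=101  new=111  old=000  +wl: 2,3
  step 9. node 0  ⊔preds=111  new=111  old=110  +wl: 1
  step 10. node 2  ⊔preds=111  new=111  stable
  step 11. node 3  ⊔preds=111  new=101  stable
  step 12. node 1  ⊔preds=111  new=111  old=110  +wl: 6
  step 13. node 6  ⊔preds=111  new=101  stable

Least fixpoint reached:
  node 0: 111
  node 1: 111
  node 2: 111
  node 3: 101
  node 4: 111
  node 5: 000
  node 6: 101
  node 7: 111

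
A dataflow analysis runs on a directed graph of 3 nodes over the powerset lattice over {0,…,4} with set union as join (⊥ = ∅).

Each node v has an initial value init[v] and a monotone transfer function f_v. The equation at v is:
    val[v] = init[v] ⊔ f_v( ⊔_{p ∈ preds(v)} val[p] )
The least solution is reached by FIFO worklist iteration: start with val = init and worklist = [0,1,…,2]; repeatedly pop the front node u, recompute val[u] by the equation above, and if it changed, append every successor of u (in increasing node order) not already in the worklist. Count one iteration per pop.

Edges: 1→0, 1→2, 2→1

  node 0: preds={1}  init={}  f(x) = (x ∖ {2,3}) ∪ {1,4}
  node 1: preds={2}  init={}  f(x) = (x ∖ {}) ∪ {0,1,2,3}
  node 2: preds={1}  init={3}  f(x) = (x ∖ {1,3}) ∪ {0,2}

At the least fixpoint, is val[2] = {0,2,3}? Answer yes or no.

yes

Iteration log — 5 steps:
  step 1. node 0  ⊔preds={}  new={1,4}  old={}  +wl: 
  step 2. node 1  ⊔preds={3}  new={0,1,2,3}  old={}  +wl: 0
  step 3. node 2  ⊔preds={0,1,2,3}  new={0,2,3}  old={3}  +wl: 1
  step 4. node 0  ⊔preds={0,1,2,3}  new={0,1,4}  old={1,4}  +wl: 
  step 5. node 1  ⊔preds={0,2,3}  new={0,1,2,3}  stable

Least fixpoint reached:
  node 0: {0,1,4}
  node 1: {0,1,2,3}
  node 2: {0,2,3}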